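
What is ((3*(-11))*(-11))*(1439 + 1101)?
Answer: 922020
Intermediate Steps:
((3*(-11))*(-11))*(1439 + 1101) = -33*(-11)*2540 = 363*2540 = 922020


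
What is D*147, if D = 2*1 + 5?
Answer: 1029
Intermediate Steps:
D = 7 (D = 2 + 5 = 7)
D*147 = 7*147 = 1029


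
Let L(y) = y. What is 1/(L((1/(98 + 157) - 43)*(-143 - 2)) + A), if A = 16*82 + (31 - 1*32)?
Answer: 51/384817 ≈ 0.00013253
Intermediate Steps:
A = 1311 (A = 1312 + (31 - 32) = 1312 - 1 = 1311)
1/(L((1/(98 + 157) - 43)*(-143 - 2)) + A) = 1/((1/(98 + 157) - 43)*(-143 - 2) + 1311) = 1/((1/255 - 43)*(-145) + 1311) = 1/(-10964/255*(-145) + 1311) = 1/(317956/51 + 1311) = 1/(384817/51) = 51/384817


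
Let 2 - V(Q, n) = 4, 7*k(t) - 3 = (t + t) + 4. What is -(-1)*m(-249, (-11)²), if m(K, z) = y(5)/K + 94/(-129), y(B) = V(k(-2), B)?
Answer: -2572/3569 ≈ -0.72065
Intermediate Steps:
k(t) = 1 + 2*t/7 (k(t) = 3/7 + ((t + t) + 4)/7 = 3/7 + (2*t + 4)/7 = 3/7 + (4 + 2*t)/7 = 3/7 + (4/7 + 2*t/7) = 1 + 2*t/7)
V(Q, n) = -2 (V(Q, n) = 2 - 1*4 = 2 - 4 = -2)
y(B) = -2
m(K, z) = -94/129 - 2/K (m(K, z) = -2/K + 94/(-129) = -2/K + 94*(-1/129) = -2/K - 94/129 = -94/129 - 2/K)
-(-1)*m(-249, (-11)²) = -(-1)*(-94/129 - 2/(-249)) = -(-1)*(-94/129 - 2*(-1/249)) = -(-1)*(-94/129 + 2/249) = -(-1)*(-2572)/3569 = -1*2572/3569 = -2572/3569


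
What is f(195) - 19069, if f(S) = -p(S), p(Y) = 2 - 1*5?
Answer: -19066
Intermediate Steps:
p(Y) = -3 (p(Y) = 2 - 5 = -3)
f(S) = 3 (f(S) = -1*(-3) = 3)
f(195) - 19069 = 3 - 19069 = -19066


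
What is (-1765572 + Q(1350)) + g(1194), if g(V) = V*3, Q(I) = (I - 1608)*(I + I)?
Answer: -2458590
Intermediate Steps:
Q(I) = 2*I*(-1608 + I) (Q(I) = (-1608 + I)*(2*I) = 2*I*(-1608 + I))
g(V) = 3*V
(-1765572 + Q(1350)) + g(1194) = (-1765572 + 2*1350*(-1608 + 1350)) + 3*1194 = (-1765572 + 2*1350*(-258)) + 3582 = (-1765572 - 696600) + 3582 = -2462172 + 3582 = -2458590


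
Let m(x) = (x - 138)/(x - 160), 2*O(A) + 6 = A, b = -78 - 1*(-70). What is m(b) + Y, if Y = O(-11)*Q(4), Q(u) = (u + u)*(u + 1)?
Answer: -28487/84 ≈ -339.13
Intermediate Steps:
b = -8 (b = -78 + 70 = -8)
O(A) = -3 + A/2
Q(u) = 2*u*(1 + u) (Q(u) = (2*u)*(1 + u) = 2*u*(1 + u))
m(x) = (-138 + x)/(-160 + x)
Y = -340 (Y = (-3 + (½)*(-11))*(2*4*(1 + 4)) = (-3 - 11/2)*(2*4*5) = -17/2*40 = -340)
m(b) + Y = (-138 - 8)/(-160 - 8) - 340 = -146/(-168) - 340 = -1/168*(-146) - 340 = 73/84 - 340 = -28487/84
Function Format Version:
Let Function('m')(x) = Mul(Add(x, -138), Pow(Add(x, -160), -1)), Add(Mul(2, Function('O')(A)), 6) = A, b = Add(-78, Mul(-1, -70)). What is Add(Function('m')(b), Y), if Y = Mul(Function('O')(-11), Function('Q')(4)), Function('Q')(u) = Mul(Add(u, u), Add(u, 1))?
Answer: Rational(-28487, 84) ≈ -339.13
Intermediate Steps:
b = -8 (b = Add(-78, 70) = -8)
Function('O')(A) = Add(-3, Mul(Rational(1, 2), A))
Function('Q')(u) = Mul(2, u, Add(1, u)) (Function('Q')(u) = Mul(Mul(2, u), Add(1, u)) = Mul(2, u, Add(1, u)))
Function('m')(x) = Mul(Pow(Add(-160, x), -1), Add(-138, x)) (Function('m')(x) = Mul(Add(-138, x), Pow(Add(-160, x), -1)) = Mul(Pow(Add(-160, x), -1), Add(-138, x)))
Y = -340 (Y = Mul(Add(-3, Mul(Rational(1, 2), -11)), Mul(2, 4, Add(1, 4))) = Mul(Add(-3, Rational(-11, 2)), Mul(2, 4, 5)) = Mul(Rational(-17, 2), 40) = -340)
Add(Function('m')(b), Y) = Add(Mul(Pow(Add(-160, -8), -1), Add(-138, -8)), -340) = Add(Mul(Pow(-168, -1), -146), -340) = Add(Mul(Rational(-1, 168), -146), -340) = Add(Rational(73, 84), -340) = Rational(-28487, 84)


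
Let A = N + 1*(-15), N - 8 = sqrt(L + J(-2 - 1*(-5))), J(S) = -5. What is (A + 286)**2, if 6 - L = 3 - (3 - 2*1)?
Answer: (279 + I)**2 ≈ 77840.0 + 558.0*I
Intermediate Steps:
L = 4 (L = 6 - (3 - (3 - 2*1)) = 6 - (3 - (3 - 2)) = 6 - (3 - 1*1) = 6 - (3 - 1) = 6 - 1*2 = 6 - 2 = 4)
N = 8 + I (N = 8 + sqrt(4 - 5) = 8 + sqrt(-1) = 8 + I ≈ 8.0 + 1.0*I)
A = -7 + I (A = (8 + I) + 1*(-15) = (8 + I) - 15 = -7 + I ≈ -7.0 + 1.0*I)
(A + 286)**2 = ((-7 + I) + 286)**2 = (279 + I)**2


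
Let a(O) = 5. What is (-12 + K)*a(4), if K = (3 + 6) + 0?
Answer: -15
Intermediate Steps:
K = 9 (K = 9 + 0 = 9)
(-12 + K)*a(4) = (-12 + 9)*5 = -3*5 = -15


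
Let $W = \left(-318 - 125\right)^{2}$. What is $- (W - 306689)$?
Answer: $110440$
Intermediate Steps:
$W = 196249$ ($W = \left(-318 - 125\right)^{2} = \left(-443\right)^{2} = 196249$)
$- (W - 306689) = - (196249 - 306689) = \left(-1\right) \left(-110440\right) = 110440$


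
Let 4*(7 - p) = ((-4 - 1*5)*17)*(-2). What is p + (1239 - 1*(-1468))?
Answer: 5275/2 ≈ 2637.5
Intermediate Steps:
p = -139/2 (p = 7 - (-4 - 1*5)*17*(-2)/4 = 7 - (-4 - 5)*17*(-2)/4 = 7 - (-9*17)*(-2)/4 = 7 - (-153)*(-2)/4 = 7 - ¼*306 = 7 - 153/2 = -139/2 ≈ -69.500)
p + (1239 - 1*(-1468)) = -139/2 + (1239 - 1*(-1468)) = -139/2 + (1239 + 1468) = -139/2 + 2707 = 5275/2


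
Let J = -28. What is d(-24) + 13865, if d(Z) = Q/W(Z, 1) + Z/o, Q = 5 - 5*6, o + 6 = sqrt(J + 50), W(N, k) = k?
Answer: 96952/7 + 12*sqrt(22)/7 ≈ 13858.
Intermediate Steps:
o = -6 + sqrt(22) (o = -6 + sqrt(-28 + 50) = -6 + sqrt(22) ≈ -1.3096)
Q = -25 (Q = 5 - 30 = -25)
d(Z) = -25 + Z/(-6 + sqrt(22)) (d(Z) = -25/1 + Z/(-6 + sqrt(22)) = -25*1 + Z/(-6 + sqrt(22)) = -25 + Z/(-6 + sqrt(22)))
d(-24) + 13865 = (-25 - 3/7*(-24) - 1/14*(-24)*sqrt(22)) + 13865 = (-25 + 72/7 + 12*sqrt(22)/7) + 13865 = (-103/7 + 12*sqrt(22)/7) + 13865 = 96952/7 + 12*sqrt(22)/7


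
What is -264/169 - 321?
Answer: -54513/169 ≈ -322.56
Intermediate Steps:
-264/169 - 321 = -54513/169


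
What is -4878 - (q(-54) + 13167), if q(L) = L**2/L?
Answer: -17991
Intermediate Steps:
q(L) = L
-4878 - (q(-54) + 13167) = -4878 - (-54 + 13167) = -4878 - 1*13113 = -4878 - 13113 = -17991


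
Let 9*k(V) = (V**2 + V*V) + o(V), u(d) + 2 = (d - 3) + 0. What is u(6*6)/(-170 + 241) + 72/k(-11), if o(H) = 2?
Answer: 13393/4331 ≈ 3.0924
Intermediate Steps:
u(d) = -5 + d (u(d) = -2 + ((d - 3) + 0) = -2 + ((-3 + d) + 0) = -2 + (-3 + d) = -5 + d)
k(V) = 2/9 + 2*V**2/9 (k(V) = ((V**2 + V*V) + 2)/9 = ((V**2 + V**2) + 2)/9 = (2*V**2 + 2)/9 = (2 + 2*V**2)/9 = 2/9 + 2*V**2/9)
u(6*6)/(-170 + 241) + 72/k(-11) = (-5 + 6*6)/(-170 + 241) + 72/(2/9 + (2/9)*(-11)**2) = (-5 + 36)/71 + 72/(2/9 + (2/9)*121) = 31*(1/71) + 72/(2/9 + 242/9) = 31/71 + 72/(244/9) = 31/71 + 72*(9/244) = 31/71 + 162/61 = 13393/4331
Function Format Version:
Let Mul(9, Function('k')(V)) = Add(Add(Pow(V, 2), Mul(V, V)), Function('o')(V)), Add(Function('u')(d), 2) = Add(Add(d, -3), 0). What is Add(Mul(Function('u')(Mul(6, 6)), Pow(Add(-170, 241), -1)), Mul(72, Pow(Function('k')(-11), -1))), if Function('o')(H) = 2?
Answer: Rational(13393, 4331) ≈ 3.0924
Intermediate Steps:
Function('u')(d) = Add(-5, d) (Function('u')(d) = Add(-2, Add(Add(d, -3), 0)) = Add(-2, Add(Add(-3, d), 0)) = Add(-2, Add(-3, d)) = Add(-5, d))
Function('k')(V) = Add(Rational(2, 9), Mul(Rational(2, 9), Pow(V, 2))) (Function('k')(V) = Mul(Rational(1, 9), Add(Add(Pow(V, 2), Mul(V, V)), 2)) = Mul(Rational(1, 9), Add(Add(Pow(V, 2), Pow(V, 2)), 2)) = Mul(Rational(1, 9), Add(Mul(2, Pow(V, 2)), 2)) = Mul(Rational(1, 9), Add(2, Mul(2, Pow(V, 2)))) = Add(Rational(2, 9), Mul(Rational(2, 9), Pow(V, 2))))
Add(Mul(Function('u')(Mul(6, 6)), Pow(Add(-170, 241), -1)), Mul(72, Pow(Function('k')(-11), -1))) = Add(Mul(Add(-5, Mul(6, 6)), Pow(Add(-170, 241), -1)), Mul(72, Pow(Add(Rational(2, 9), Mul(Rational(2, 9), Pow(-11, 2))), -1))) = Add(Mul(Add(-5, 36), Pow(71, -1)), Mul(72, Pow(Add(Rational(2, 9), Mul(Rational(2, 9), 121)), -1))) = Add(Mul(31, Rational(1, 71)), Mul(72, Pow(Add(Rational(2, 9), Rational(242, 9)), -1))) = Add(Rational(31, 71), Mul(72, Pow(Rational(244, 9), -1))) = Add(Rational(31, 71), Mul(72, Rational(9, 244))) = Add(Rational(31, 71), Rational(162, 61)) = Rational(13393, 4331)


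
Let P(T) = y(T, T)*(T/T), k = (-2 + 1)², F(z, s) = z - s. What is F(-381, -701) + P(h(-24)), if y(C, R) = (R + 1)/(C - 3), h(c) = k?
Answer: 319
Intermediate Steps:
k = 1 (k = (-1)² = 1)
h(c) = 1
y(C, R) = (1 + R)/(-3 + C)
P(T) = (1 + T)/(-3 + T) (P(T) = ((1 + T)/(-3 + T))*(T/T) = ((1 + T)/(-3 + T))*1 = (1 + T)/(-3 + T))
F(-381, -701) + P(h(-24)) = (-381 - 1*(-701)) + (1 + 1)/(-3 + 1) = (-381 + 701) + 2/(-2) = 320 - ½*2 = 320 - 1 = 319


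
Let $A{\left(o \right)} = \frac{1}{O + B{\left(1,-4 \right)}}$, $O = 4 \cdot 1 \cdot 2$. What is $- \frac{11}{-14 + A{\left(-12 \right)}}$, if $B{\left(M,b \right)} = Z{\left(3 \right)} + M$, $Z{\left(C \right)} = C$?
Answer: $\frac{132}{167} \approx 0.79042$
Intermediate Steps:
$O = 8$ ($O = 4 \cdot 2 = 8$)
$B{\left(M,b \right)} = 3 + M$
$A{\left(o \right)} = \frac{1}{12}$ ($A{\left(o \right)} = \frac{1}{8 + \left(3 + 1\right)} = \frac{1}{8 + 4} = \frac{1}{12}$)
$- \frac{11}{-14 + A{\left(-12 \right)}} = - \frac{11}{-14 + \frac{1}{12}} = - \frac{11}{- \frac{167}{12}} = \left(-11\right) \left(- \frac{12}{167}\right) = \frac{132}{167}$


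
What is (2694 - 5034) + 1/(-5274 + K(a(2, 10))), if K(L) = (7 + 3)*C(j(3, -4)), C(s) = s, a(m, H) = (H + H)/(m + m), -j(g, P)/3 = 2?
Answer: -12481561/5334 ≈ -2340.0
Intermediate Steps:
j(g, P) = -6 (j(g, P) = -3*2 = -6)
a(m, H) = H/m (a(m, H) = (2*H)/((2*m)) = (2*H)*(1/(2*m)) = H/m)
K(L) = -60 (K(L) = (7 + 3)*(-6) = 10*(-6) = -60)
(2694 - 5034) + 1/(-5274 + K(a(2, 10))) = (2694 - 5034) + 1/(-5274 - 60) = -2340 + 1/(-5334) = -2340 - 1/5334 = -12481561/5334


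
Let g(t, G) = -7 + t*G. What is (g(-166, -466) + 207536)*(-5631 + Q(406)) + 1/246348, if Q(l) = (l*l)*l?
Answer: 4696347030078894301/246348 ≈ 1.9064e+13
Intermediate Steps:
Q(l) = l**3 (Q(l) = l**2*l = l**3)
g(t, G) = -7 + G*t
(g(-166, -466) + 207536)*(-5631 + Q(406)) + 1/246348 = ((-7 - 466*(-166)) + 207536)*(-5631 + 406**3) + 1/246348 = ((-7 + 77356) + 207536)*(-5631 + 66923416) + 1/246348 = (77349 + 207536)*66917785 + 1/246348 = 284885*66917785 + 1/246348 = 19063873179725 + 1/246348 = 4696347030078894301/246348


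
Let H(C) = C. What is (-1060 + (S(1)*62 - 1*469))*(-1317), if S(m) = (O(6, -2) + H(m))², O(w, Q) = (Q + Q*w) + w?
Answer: -1987353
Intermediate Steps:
O(w, Q) = Q + w + Q*w
S(m) = (-8 + m)² (S(m) = ((-2 + 6 - 2*6) + m)² = ((-2 + 6 - 12) + m)² = (-8 + m)²)
(-1060 + (S(1)*62 - 1*469))*(-1317) = (-1060 + ((-8 + 1)²*62 - 1*469))*(-1317) = (-1060 + ((-7)²*62 - 469))*(-1317) = (-1060 + (49*62 - 469))*(-1317) = (-1060 + (3038 - 469))*(-1317) = (-1060 + 2569)*(-1317) = 1509*(-1317) = -1987353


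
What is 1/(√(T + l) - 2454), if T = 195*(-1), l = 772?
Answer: -2454/6021539 - √577/6021539 ≈ -0.00041153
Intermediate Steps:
T = -195
1/(√(T + l) - 2454) = 1/(√(-195 + 772) - 2454) = 1/(√577 - 2454) = 1/(-2454 + √577)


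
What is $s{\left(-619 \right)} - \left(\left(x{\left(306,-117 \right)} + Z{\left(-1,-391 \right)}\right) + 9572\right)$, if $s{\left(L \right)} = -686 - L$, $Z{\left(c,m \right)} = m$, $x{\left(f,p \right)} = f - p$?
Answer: $-9671$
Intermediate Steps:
$s{\left(-619 \right)} - \left(\left(x{\left(306,-117 \right)} + Z{\left(-1,-391 \right)}\right) + 9572\right) = \left(-686 - -619\right) - \left(\left(\left(306 - -117\right) - 391\right) + 9572\right) = \left(-686 + 619\right) - \left(\left(\left(306 + 117\right) - 391\right) + 9572\right) = -67 - \left(\left(423 - 391\right) + 9572\right) = -67 - \left(32 + 9572\right) = -67 - 9604 = -9671$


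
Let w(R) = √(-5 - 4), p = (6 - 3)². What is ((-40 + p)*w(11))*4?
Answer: -372*I ≈ -372.0*I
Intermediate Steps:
p = 9 (p = 3² = 9)
w(R) = 3*I (w(R) = √(-9) = 3*I)
((-40 + p)*w(11))*4 = ((-40 + 9)*(3*I))*4 = -93*I*4 = -372*I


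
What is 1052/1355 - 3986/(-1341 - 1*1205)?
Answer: 4039711/1724915 ≈ 2.3420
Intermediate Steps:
1052/1355 - 3986/(-1341 - 1*1205) = 1052*(1/1355) - 3986/(-1341 - 1205) = 1052/1355 - 3986/(-2546) = 1052/1355 - 3986*(-1/2546) = 1052/1355 + 1993/1273 = 4039711/1724915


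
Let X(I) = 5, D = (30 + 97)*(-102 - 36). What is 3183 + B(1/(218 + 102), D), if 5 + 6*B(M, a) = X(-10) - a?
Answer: 6104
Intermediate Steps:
D = -17526 (D = 127*(-138) = -17526)
B(M, a) = -a/6 (B(M, a) = -⅚ + (5 - a)/6 = -⅚ + (⅚ - a/6) = -a/6)
3183 + B(1/(218 + 102), D) = 3183 - ⅙*(-17526) = 3183 + 2921 = 6104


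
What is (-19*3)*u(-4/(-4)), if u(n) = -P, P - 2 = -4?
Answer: -114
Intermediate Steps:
P = -2 (P = 2 - 4 = -2)
u(n) = 2 (u(n) = -1*(-2) = 2)
(-19*3)*u(-4/(-4)) = -19*3*2 = -57*2 = -114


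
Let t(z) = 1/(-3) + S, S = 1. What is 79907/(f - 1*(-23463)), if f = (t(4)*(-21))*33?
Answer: 79907/23001 ≈ 3.4741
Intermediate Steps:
t(z) = 2/3 (t(z) = 1/(-3) + 1 = -1/3 + 1 = 2/3)
f = -462 (f = ((2/3)*(-21))*33 = -14*33 = -462)
79907/(f - 1*(-23463)) = 79907/(-462 - 1*(-23463)) = 79907/(-462 + 23463) = 79907/23001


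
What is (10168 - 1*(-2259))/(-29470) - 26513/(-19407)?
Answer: 540167321/571924290 ≈ 0.94447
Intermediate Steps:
(10168 - 1*(-2259))/(-29470) - 26513/(-19407) = (10168 + 2259)*(-1/29470) - 26513*(-1/19407) = 12427*(-1/29470) + 26513/19407 = -12427/29470 + 26513/19407 = 540167321/571924290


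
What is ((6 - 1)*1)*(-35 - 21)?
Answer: -280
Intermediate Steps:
((6 - 1)*1)*(-35 - 21) = (5*1)*(-56) = 5*(-56) = -280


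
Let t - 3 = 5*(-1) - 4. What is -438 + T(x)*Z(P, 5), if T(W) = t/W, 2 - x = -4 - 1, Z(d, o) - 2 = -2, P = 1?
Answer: -438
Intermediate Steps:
t = -6 (t = 3 + (5*(-1) - 4) = 3 + (-5 - 4) = 3 - 9 = -6)
Z(d, o) = 0 (Z(d, o) = 2 - 2 = 0)
x = 7 (x = 2 - (-4 - 1) = 2 - 1*(-5) = 2 + 5 = 7)
T(W) = -6/W
-438 + T(x)*Z(P, 5) = -438 - 6/7*0 = -438 + 0 = -438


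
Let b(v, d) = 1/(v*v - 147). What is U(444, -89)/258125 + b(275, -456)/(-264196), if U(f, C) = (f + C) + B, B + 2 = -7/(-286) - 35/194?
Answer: 300298962068697/219685352602916200 ≈ 0.0013670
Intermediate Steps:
B = -29905/13871 (B = -2 + (-7/(-286) - 35/194) = -2 + (-7*(-1/286) - 35*1/194) = -2 + (7/286 - 35/194) = -2 - 2163/13871 = -29905/13871 ≈ -2.1559)
U(f, C) = -29905/13871 + C + f (U(f, C) = (f + C) - 29905/13871 = (C + f) - 29905/13871 = -29905/13871 + C + f)
b(v, d) = 1/(-147 + v²) (b(v, d) = 1/(v² - 147) = 1/(-147 + v²))
U(444, -89)/258125 + b(275, -456)/(-264196) = (-29905/13871 - 89 + 444)/258125 + 1/(-147 + 275²*(-264196)) = (4894300/13871)*(1/258125) - 1/264196/(-147 + 75625) = 195772/143218075 - 1/264196/75478 = 195772/143218075 + (1/75478)*(-1/264196) = 195772/143218075 - 1/19940985688 = 300298962068697/219685352602916200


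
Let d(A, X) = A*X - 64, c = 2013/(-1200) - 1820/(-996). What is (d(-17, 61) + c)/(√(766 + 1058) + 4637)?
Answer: -508422376523/2141394522000 + 109644679*√114/535348630500 ≈ -0.23524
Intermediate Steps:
c = 14921/99600 (c = 2013*(-1/1200) - 1820*(-1/996) = -671/400 + 455/249 = 14921/99600 ≈ 0.14981)
d(A, X) = -64 + A*X
(d(-17, 61) + c)/(√(766 + 1058) + 4637) = ((-64 - 17*61) + 14921/99600)/(√(766 + 1058) + 4637) = ((-64 - 1037) + 14921/99600)/(√1824 + 4637) = (-1101 + 14921/99600)/(4*√114 + 4637) = -109644679/(99600*(4637 + 4*√114))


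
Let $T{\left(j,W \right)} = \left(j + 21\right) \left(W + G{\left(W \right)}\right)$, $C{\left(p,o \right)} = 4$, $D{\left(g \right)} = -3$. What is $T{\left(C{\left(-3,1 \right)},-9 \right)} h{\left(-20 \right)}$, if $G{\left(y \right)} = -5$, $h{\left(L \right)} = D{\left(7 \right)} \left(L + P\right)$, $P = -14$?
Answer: $-35700$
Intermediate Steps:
$h{\left(L \right)} = 42 - 3 L$ ($h{\left(L \right)} = - 3 \left(L - 14\right) = - 3 \left(-14 + L\right) = 42 - 3 L$)
$T{\left(j,W \right)} = \left(-5 + W\right) \left(21 + j\right)$ ($T{\left(j,W \right)} = \left(j + 21\right) \left(W - 5\right) = \left(21 + j\right) \left(-5 + W\right) = \left(-5 + W\right) \left(21 + j\right)$)
$T{\left(C{\left(-3,1 \right)},-9 \right)} h{\left(-20 \right)} = \left(-105 - 20 + 21 \left(-9\right) - 36\right) \left(42 - -60\right) = \left(-105 - 20 - 189 - 36\right) \left(42 + 60\right) = \left(-350\right) 102 = -35700$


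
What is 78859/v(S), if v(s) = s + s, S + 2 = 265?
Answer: 78859/526 ≈ 149.92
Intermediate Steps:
S = 263 (S = -2 + 265 = 263)
v(s) = 2*s
78859/v(S) = 78859/((2*263)) = 78859/526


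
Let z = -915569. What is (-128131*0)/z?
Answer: 0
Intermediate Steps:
(-128131*0)/z = -128131*0/(-915569) = 0*(-1/915569) = 0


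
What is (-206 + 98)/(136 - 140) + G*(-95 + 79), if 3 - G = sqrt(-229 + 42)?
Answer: -21 + 16*I*sqrt(187) ≈ -21.0 + 218.8*I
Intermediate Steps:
G = 3 - I*sqrt(187) (G = 3 - sqrt(-229 + 42) = 3 - sqrt(-187) = 3 - I*sqrt(187) ≈ 3.0 - 13.675*I)
(-206 + 98)/(136 - 140) + G*(-95 + 79) = (-206 + 98)/(136 - 140) + (3 - I*sqrt(187))*(-95 + 79) = -108/(-4) + (3 - I*sqrt(187))*(-16) = -108*(-1/4) + (-48 + 16*I*sqrt(187)) = 27 + (-48 + 16*I*sqrt(187)) = -21 + 16*I*sqrt(187)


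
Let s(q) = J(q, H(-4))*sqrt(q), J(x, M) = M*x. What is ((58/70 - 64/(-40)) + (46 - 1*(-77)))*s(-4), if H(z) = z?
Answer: 28096*I/7 ≈ 4013.7*I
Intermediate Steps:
s(q) = -4*q**(3/2) (s(q) = (-4*q)*sqrt(q) = -4*q**(3/2))
((58/70 - 64/(-40)) + (46 - 1*(-77)))*s(-4) = ((58/70 - 64/(-40)) + (46 - 1*(-77)))*(-(-32)*I) = ((58*(1/70) - 64*(-1/40)) + (46 + 77))*(-(-32)*I) = ((29/35 + 8/5) + 123)*(32*I) = (17/7 + 123)*(32*I) = 878*(32*I)/7 = 28096*I/7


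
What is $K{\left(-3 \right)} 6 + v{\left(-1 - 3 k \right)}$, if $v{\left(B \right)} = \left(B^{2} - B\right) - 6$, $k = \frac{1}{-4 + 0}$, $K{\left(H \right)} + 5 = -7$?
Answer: $- \frac{1243}{16} \approx -77.688$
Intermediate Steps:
$K{\left(H \right)} = -12$ ($K{\left(H \right)} = -5 - 7 = -12$)
$k = - \frac{1}{4}$ ($k = \frac{1}{-4} = - \frac{1}{4} \approx -0.25$)
$v{\left(B \right)} = -6 + B^{2} - B$
$K{\left(-3 \right)} 6 + v{\left(-1 - 3 k \right)} = \left(-12\right) 6 - \left(5 + \frac{3}{4} - \left(-1 - - \frac{3}{4}\right)^{2}\right) = -72 - \left(\frac{23}{4} - \left(-1 + \frac{3}{4}\right)^{2}\right) = -72 - \left(\frac{23}{4} - \frac{1}{16}\right) = -72 + \left(-6 + \frac{1}{16} + \frac{1}{4}\right) = -72 - \frac{91}{16} = - \frac{1243}{16}$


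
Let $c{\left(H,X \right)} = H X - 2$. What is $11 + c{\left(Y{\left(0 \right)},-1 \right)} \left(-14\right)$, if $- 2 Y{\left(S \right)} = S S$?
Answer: $39$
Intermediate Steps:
$Y{\left(S \right)} = - \frac{S^{2}}{2}$ ($Y{\left(S \right)} = - \frac{S S}{2} = - \frac{S^{2}}{2}$)
$c{\left(H,X \right)} = -2 + H X$
$11 + c{\left(Y{\left(0 \right)},-1 \right)} \left(-14\right) = 11 + \left(-2 + - \frac{0^{2}}{2} \left(-1\right)\right) \left(-14\right) = 11 + \left(-2 + \left(- \frac{1}{2}\right) 0 \left(-1\right)\right) \left(-14\right) = 11 + \left(-2 + 0 \left(-1\right)\right) \left(-14\right) = 11 + \left(-2 + 0\right) \left(-14\right) = 11 - -28 = 11 + 28 = 39$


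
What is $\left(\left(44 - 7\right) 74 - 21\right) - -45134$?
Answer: $47851$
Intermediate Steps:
$\left(\left(44 - 7\right) 74 - 21\right) - -45134 = \left(37 \cdot 74 - 21\right) + 45134 = \left(2738 - 21\right) + 45134 = 2717 + 45134 = 47851$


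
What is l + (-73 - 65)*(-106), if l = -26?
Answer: 14602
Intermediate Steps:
l + (-73 - 65)*(-106) = -26 + (-73 - 65)*(-106) = -26 - 138*(-106) = -26 + 14628 = 14602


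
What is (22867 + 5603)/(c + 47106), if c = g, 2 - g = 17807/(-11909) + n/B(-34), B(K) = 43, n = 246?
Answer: 4859705630/8040410161 ≈ 0.60441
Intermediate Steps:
g = -1139739/512087 (g = 2 - (17807/(-11909) + 246/43) = 2 - (17807*(-1/11909) + 246*(1/43)) = 2 - (-17807/11909 + 246/43) = 2 - 1*2163913/512087 = 2 - 2163913/512087 = -1139739/512087 ≈ -2.2257)
c = -1139739/512087 ≈ -2.2257
(22867 + 5603)/(c + 47106) = (22867 + 5603)/(-1139739/512087 + 47106) = 28470/(24121230483/512087) = 28470*(512087/24121230483) = 4859705630/8040410161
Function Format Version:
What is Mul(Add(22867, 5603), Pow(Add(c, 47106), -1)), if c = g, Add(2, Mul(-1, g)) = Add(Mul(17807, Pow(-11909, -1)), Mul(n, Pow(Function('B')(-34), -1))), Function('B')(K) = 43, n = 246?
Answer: Rational(4859705630, 8040410161) ≈ 0.60441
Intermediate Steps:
g = Rational(-1139739, 512087) (g = Add(2, Mul(-1, Add(Mul(17807, Pow(-11909, -1)), Mul(246, Pow(43, -1))))) = Add(2, Mul(-1, Add(Mul(17807, Rational(-1, 11909)), Mul(246, Rational(1, 43))))) = Add(2, Mul(-1, Add(Rational(-17807, 11909), Rational(246, 43)))) = Add(2, Mul(-1, Rational(2163913, 512087))) = Add(2, Rational(-2163913, 512087)) = Rational(-1139739, 512087) ≈ -2.2257)
c = Rational(-1139739, 512087) ≈ -2.2257
Mul(Add(22867, 5603), Pow(Add(c, 47106), -1)) = Mul(Add(22867, 5603), Pow(Add(Rational(-1139739, 512087), 47106), -1)) = Mul(28470, Pow(Rational(24121230483, 512087), -1)) = Mul(28470, Rational(512087, 24121230483)) = Rational(4859705630, 8040410161)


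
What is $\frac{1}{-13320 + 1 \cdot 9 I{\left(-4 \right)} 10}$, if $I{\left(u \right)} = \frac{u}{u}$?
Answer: $- \frac{1}{13230} \approx -7.5586 \cdot 10^{-5}$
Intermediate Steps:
$I{\left(u \right)} = 1$
$\frac{1}{-13320 + 1 \cdot 9 I{\left(-4 \right)} 10} = \frac{1}{-13320 + 1 \cdot 9 \cdot 1 \cdot 10} = \frac{1}{-13320 + 9 \cdot 1 \cdot 10} = \frac{1}{-13320 + 9 \cdot 10} = \frac{1}{-13320 + 90} = \frac{1}{-13230} = - \frac{1}{13230}$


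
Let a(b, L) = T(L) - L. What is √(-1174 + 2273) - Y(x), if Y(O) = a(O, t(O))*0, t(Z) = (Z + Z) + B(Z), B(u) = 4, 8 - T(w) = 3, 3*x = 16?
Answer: √1099 ≈ 33.151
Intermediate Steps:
x = 16/3 (x = (⅓)*16 = 16/3 ≈ 5.3333)
T(w) = 5 (T(w) = 8 - 1*3 = 8 - 3 = 5)
t(Z) = 4 + 2*Z (t(Z) = (Z + Z) + 4 = 2*Z + 4 = 4 + 2*Z)
a(b, L) = 5 - L
Y(O) = 0 (Y(O) = (5 - (4 + 2*O))*0 = (5 + (-4 - 2*O))*0 = (1 - 2*O)*0 = 0)
√(-1174 + 2273) - Y(x) = √(-1174 + 2273) - 1*0 = √1099 + 0 = √1099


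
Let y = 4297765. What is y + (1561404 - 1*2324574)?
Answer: 3534595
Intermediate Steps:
y + (1561404 - 1*2324574) = 4297765 + (1561404 - 1*2324574) = 4297765 + (1561404 - 2324574) = 4297765 - 763170 = 3534595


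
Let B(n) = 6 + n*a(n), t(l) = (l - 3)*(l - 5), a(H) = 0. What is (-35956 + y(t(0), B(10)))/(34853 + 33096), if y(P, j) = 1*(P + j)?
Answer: -35935/67949 ≈ -0.52885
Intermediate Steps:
t(l) = (-5 + l)*(-3 + l) (t(l) = (-3 + l)*(-5 + l) = (-5 + l)*(-3 + l))
B(n) = 6 (B(n) = 6 + n*0 = 6 + 0 = 6)
y(P, j) = P + j
(-35956 + y(t(0), B(10)))/(34853 + 33096) = (-35956 + ((15 + 0² - 8*0) + 6))/(34853 + 33096) = (-35956 + ((15 + 0 + 0) + 6))/67949 = (-35956 + (15 + 6))*(1/67949) = (-35956 + 21)*(1/67949) = -35935*1/67949 = -35935/67949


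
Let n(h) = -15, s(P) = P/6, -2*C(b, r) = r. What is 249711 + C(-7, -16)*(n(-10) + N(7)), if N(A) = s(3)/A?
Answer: 1747141/7 ≈ 2.4959e+5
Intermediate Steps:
C(b, r) = -r/2
s(P) = P/6 (s(P) = P*(1/6) = P/6)
N(A) = 1/(2*A) (N(A) = ((1/6)*3)/A = 1/(2*A))
249711 + C(-7, -16)*(n(-10) + N(7)) = 249711 + (-1/2*(-16))*(-15 + (1/2)/7) = 249711 + 8*(-15 + (1/2)*(1/7)) = 249711 + 8*(-15 + 1/14) = 249711 + 8*(-209/14) = 249711 - 836/7 = 1747141/7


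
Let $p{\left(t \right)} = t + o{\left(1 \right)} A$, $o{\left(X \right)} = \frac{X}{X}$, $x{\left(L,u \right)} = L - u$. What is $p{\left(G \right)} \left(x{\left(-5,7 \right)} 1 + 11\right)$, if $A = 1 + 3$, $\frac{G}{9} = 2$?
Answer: $-22$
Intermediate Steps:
$G = 18$ ($G = 9 \cdot 2 = 18$)
$o{\left(X \right)} = 1$
$A = 4$
$p{\left(t \right)} = 4 + t$ ($p{\left(t \right)} = t + 1 \cdot 4 = t + 4 = 4 + t$)
$p{\left(G \right)} \left(x{\left(-5,7 \right)} 1 + 11\right) = \left(4 + 18\right) \left(\left(-5 - 7\right) 1 + 11\right) = 22 \left(\left(-5 - 7\right) 1 + 11\right) = 22 \left(\left(-12\right) 1 + 11\right) = 22 \left(-12 + 11\right) = 22 \left(-1\right) = -22$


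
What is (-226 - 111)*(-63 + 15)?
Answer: 16176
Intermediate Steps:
(-226 - 111)*(-63 + 15) = -337*(-48) = 16176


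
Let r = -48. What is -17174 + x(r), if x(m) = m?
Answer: -17222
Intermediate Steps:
-17174 + x(r) = -17174 - 48 = -17222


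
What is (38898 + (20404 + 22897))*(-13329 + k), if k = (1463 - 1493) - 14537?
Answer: -2293023304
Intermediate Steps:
k = -14567 (k = -30 - 14537 = -14567)
(38898 + (20404 + 22897))*(-13329 + k) = (38898 + (20404 + 22897))*(-13329 - 14567) = (38898 + 43301)*(-27896) = 82199*(-27896) = -2293023304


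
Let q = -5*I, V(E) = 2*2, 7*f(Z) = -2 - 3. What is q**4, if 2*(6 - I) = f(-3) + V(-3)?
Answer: 8653650625/38416 ≈ 2.2526e+5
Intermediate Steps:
f(Z) = -5/7 (f(Z) = (-2 - 3)/7 = (1/7)*(-5) = -5/7)
V(E) = 4
I = 61/14 (I = 6 - (-5/7 + 4)/2 = 6 - 1/2*23/7 = 6 - 23/14 = 61/14 ≈ 4.3571)
q = -305/14 (q = -5*61/14 = -1*305/14 = -305/14 ≈ -21.786)
q**4 = (-305/14)**4 = 8653650625/38416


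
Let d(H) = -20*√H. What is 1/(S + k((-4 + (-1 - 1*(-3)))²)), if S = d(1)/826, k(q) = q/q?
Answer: 413/403 ≈ 1.0248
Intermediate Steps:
k(q) = 1
S = -10/413 (S = -20*√1/826 = -20*1*(1/826) = -20*1/826 = -10/413 ≈ -0.024213)
1/(S + k((-4 + (-1 - 1*(-3)))²)) = 1/(-10/413 + 1) = 1/(403/413) = 413/403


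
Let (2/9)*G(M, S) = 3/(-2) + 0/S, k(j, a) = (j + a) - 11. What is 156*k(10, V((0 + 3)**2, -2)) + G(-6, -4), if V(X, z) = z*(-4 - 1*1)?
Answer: 5589/4 ≈ 1397.3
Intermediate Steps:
V(X, z) = -5*z (V(X, z) = z*(-4 - 1) = z*(-5) = -5*z)
k(j, a) = -11 + a + j (k(j, a) = (a + j) - 11 = -11 + a + j)
G(M, S) = -27/4 (G(M, S) = 9*(3/(-2) + 0/S)/2 = 9*(3*(-1/2) + 0)/2 = 9*(-3/2 + 0)/2 = (9/2)*(-3/2) = -27/4)
156*k(10, V((0 + 3)**2, -2)) + G(-6, -4) = 156*(-11 - 5*(-2) + 10) - 27/4 = 156*(-11 + 10 + 10) - 27/4 = 156*9 - 27/4 = 1404 - 27/4 = 5589/4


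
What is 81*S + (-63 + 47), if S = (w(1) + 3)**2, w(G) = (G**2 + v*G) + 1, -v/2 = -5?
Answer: 18209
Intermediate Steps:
v = 10 (v = -2*(-5) = 10)
w(G) = 1 + G**2 + 10*G (w(G) = (G**2 + 10*G) + 1 = 1 + G**2 + 10*G)
S = 225 (S = ((1 + 1**2 + 10*1) + 3)**2 = ((1 + 1 + 10) + 3)**2 = (12 + 3)**2 = 15**2 = 225)
81*S + (-63 + 47) = 81*225 + (-63 + 47) = 18225 - 16 = 18209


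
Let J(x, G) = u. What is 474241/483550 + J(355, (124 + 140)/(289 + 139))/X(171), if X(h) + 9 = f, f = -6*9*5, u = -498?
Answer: 124373713/44970150 ≈ 2.7657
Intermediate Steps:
J(x, G) = -498
f = -270 (f = -54*5 = -270)
X(h) = -279 (X(h) = -9 - 270 = -279)
474241/483550 + J(355, (124 + 140)/(289 + 139))/X(171) = 474241/483550 - 498/(-279) = 474241*(1/483550) - 498*(-1/279) = 474241/483550 + 166/93 = 124373713/44970150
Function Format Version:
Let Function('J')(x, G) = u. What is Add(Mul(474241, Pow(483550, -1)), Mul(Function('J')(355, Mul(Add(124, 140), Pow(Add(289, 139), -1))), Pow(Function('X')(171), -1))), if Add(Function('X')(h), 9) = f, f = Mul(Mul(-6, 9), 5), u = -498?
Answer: Rational(124373713, 44970150) ≈ 2.7657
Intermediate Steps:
Function('J')(x, G) = -498
f = -270 (f = Mul(-54, 5) = -270)
Function('X')(h) = -279 (Function('X')(h) = Add(-9, -270) = -279)
Add(Mul(474241, Pow(483550, -1)), Mul(Function('J')(355, Mul(Add(124, 140), Pow(Add(289, 139), -1))), Pow(Function('X')(171), -1))) = Add(Mul(474241, Pow(483550, -1)), Mul(-498, Pow(-279, -1))) = Add(Mul(474241, Rational(1, 483550)), Mul(-498, Rational(-1, 279))) = Add(Rational(474241, 483550), Rational(166, 93)) = Rational(124373713, 44970150)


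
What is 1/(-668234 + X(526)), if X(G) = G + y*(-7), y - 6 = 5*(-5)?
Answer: -1/667575 ≈ -1.4980e-6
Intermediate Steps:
y = -19 (y = 6 + 5*(-5) = 6 - 25 = -19)
X(G) = 133 + G (X(G) = G - 19*(-7) = G + 133 = 133 + G)
1/(-668234 + X(526)) = 1/(-668234 + (133 + 526)) = 1/(-668234 + 659) = 1/(-667575) = -1/667575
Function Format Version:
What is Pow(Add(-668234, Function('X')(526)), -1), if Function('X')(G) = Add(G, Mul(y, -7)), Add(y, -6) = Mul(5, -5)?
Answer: Rational(-1, 667575) ≈ -1.4980e-6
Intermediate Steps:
y = -19 (y = Add(6, Mul(5, -5)) = Add(6, -25) = -19)
Function('X')(G) = Add(133, G) (Function('X')(G) = Add(G, Mul(-19, -7)) = Add(G, 133) = Add(133, G))
Pow(Add(-668234, Function('X')(526)), -1) = Pow(Add(-668234, Add(133, 526)), -1) = Pow(Add(-668234, 659), -1) = Pow(-667575, -1) = Rational(-1, 667575)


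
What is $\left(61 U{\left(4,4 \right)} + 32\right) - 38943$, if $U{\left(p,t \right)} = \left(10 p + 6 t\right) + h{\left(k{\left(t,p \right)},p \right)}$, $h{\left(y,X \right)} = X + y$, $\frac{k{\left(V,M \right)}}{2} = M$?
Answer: $-34275$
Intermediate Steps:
$k{\left(V,M \right)} = 2 M$
$U{\left(p,t \right)} = 6 t + 13 p$ ($U{\left(p,t \right)} = \left(10 p + 6 t\right) + \left(p + 2 p\right) = \left(6 t + 10 p\right) + 3 p = 6 t + 13 p$)
$\left(61 U{\left(4,4 \right)} + 32\right) - 38943 = \left(61 \left(6 \cdot 4 + 13 \cdot 4\right) + 32\right) - 38943 = \left(61 \left(24 + 52\right) + 32\right) - 38943 = \left(61 \cdot 76 + 32\right) - 38943 = \left(4636 + 32\right) - 38943 = 4668 - 38943 = -34275$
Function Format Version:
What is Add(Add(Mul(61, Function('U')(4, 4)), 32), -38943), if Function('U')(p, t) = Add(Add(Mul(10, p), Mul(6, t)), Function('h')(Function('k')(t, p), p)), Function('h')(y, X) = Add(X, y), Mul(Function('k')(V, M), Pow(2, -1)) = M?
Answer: -34275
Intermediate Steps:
Function('k')(V, M) = Mul(2, M)
Function('U')(p, t) = Add(Mul(6, t), Mul(13, p)) (Function('U')(p, t) = Add(Add(Mul(10, p), Mul(6, t)), Add(p, Mul(2, p))) = Add(Add(Mul(6, t), Mul(10, p)), Mul(3, p)) = Add(Mul(6, t), Mul(13, p)))
Add(Add(Mul(61, Function('U')(4, 4)), 32), -38943) = Add(Add(Mul(61, Add(Mul(6, 4), Mul(13, 4))), 32), -38943) = Add(Add(Mul(61, Add(24, 52)), 32), -38943) = Add(Add(Mul(61, 76), 32), -38943) = Add(Add(4636, 32), -38943) = Add(4668, -38943) = -34275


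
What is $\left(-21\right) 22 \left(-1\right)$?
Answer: $462$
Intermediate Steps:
$\left(-21\right) 22 \left(-1\right) = \left(-462\right) \left(-1\right) = 462$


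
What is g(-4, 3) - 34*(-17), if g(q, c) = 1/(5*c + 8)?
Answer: 13295/23 ≈ 578.04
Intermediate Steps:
g(q, c) = 1/(8 + 5*c)
g(-4, 3) - 34*(-17) = 1/(8 + 5*3) - 34*(-17) = 1/(8 + 15) + 578 = 1/23 + 578 = 13295/23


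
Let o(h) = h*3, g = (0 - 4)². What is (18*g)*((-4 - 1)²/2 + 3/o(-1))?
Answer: 3312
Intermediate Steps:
g = 16 (g = (-4)² = 16)
o(h) = 3*h
(18*g)*((-4 - 1)²/2 + 3/o(-1)) = (18*16)*((-4 - 1)²/2 + 3/((3*(-1)))) = 288*((-5)²*(½) + 3/(-3)) = 288*(25*(½) + 3*(-⅓)) = 288*(25/2 - 1) = 288*(23/2) = 3312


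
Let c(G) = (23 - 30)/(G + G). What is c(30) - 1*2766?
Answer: -165967/60 ≈ -2766.1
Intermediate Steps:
c(G) = -7/(2*G) (c(G) = -7*1/(2*G) = -7/(2*G))
c(30) - 1*2766 = -7/2/30 - 1*2766 = -7/2*1/30 - 2766 = -7/60 - 2766 = -165967/60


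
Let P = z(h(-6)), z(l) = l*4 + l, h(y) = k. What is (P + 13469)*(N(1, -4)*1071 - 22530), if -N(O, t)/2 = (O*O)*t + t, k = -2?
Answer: -72597846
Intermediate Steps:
h(y) = -2
N(O, t) = -2*t - 2*t*O² (N(O, t) = -2*((O*O)*t + t) = -2*(O²*t + t) = -2*(t*O² + t) = -2*(t + t*O²) = -2*t - 2*t*O²)
z(l) = 5*l (z(l) = 4*l + l = 5*l)
P = -10 (P = 5*(-2) = -10)
(P + 13469)*(N(1, -4)*1071 - 22530) = (-10 + 13469)*(-2*(-4)*(1 + 1²)*1071 - 22530) = 13459*(-2*(-4)*(1 + 1)*1071 - 22530) = 13459*(-2*(-4)*2*1071 - 22530) = 13459*(16*1071 - 22530) = 13459*(17136 - 22530) = 13459*(-5394) = -72597846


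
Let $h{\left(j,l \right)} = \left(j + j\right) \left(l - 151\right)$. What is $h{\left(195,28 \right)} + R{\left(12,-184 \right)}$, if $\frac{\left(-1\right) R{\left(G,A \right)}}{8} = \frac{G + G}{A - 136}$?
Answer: $- \frac{239847}{5} \approx -47969.0$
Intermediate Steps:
$R{\left(G,A \right)} = - \frac{16 G}{-136 + A}$ ($R{\left(G,A \right)} = - 8 \frac{G + G}{A - 136} = - 8 \frac{2 G}{-136 + A} = - \frac{16 G}{-136 + A}$)
$h{\left(j,l \right)} = 2 j \left(-151 + l\right)$
$h{\left(195,28 \right)} + R{\left(12,-184 \right)} = 2 \cdot 195 \left(-151 + 28\right) - \frac{192}{-136 - 184} = 2 \cdot 195 \left(-123\right) - \frac{192}{-320} = -47970 - 192 \left(- \frac{1}{320}\right) = -47970 + \frac{3}{5} = - \frac{239847}{5}$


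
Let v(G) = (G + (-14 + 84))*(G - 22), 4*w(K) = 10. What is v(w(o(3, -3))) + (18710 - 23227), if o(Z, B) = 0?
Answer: -23723/4 ≈ -5930.8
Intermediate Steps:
w(K) = 5/2 (w(K) = (¼)*10 = 5/2)
v(G) = (-22 + G)*(70 + G) (v(G) = (G + 70)*(-22 + G) = (70 + G)*(-22 + G) = (-22 + G)*(70 + G))
v(w(o(3, -3))) + (18710 - 23227) = (-1540 + (5/2)² + 48*(5/2)) + (18710 - 23227) = (-1540 + 25/4 + 120) - 4517 = -5655/4 - 4517 = -23723/4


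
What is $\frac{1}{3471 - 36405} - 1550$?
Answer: $- \frac{51047701}{32934} \approx -1550.0$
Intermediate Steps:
$\frac{1}{3471 - 36405} - 1550 = \frac{1}{-32934} - 1550 = - \frac{1}{32934} - 1550 = - \frac{51047701}{32934}$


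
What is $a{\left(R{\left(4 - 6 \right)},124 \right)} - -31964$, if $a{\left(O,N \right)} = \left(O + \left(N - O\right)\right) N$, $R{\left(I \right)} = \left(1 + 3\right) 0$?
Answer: $47340$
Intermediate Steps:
$R{\left(I \right)} = 0$ ($R{\left(I \right)} = 4 \cdot 0 = 0$)
$a{\left(O,N \right)} = N^{2}$ ($a{\left(O,N \right)} = N N = N^{2}$)
$a{\left(R{\left(4 - 6 \right)},124 \right)} - -31964 = 124^{2} - -31964 = 15376 + 31964 = 47340$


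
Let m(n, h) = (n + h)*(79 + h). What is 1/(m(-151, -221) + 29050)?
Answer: 1/81874 ≈ 1.2214e-5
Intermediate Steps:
m(n, h) = (79 + h)*(h + n) (m(n, h) = (h + n)*(79 + h) = (79 + h)*(h + n))
1/(m(-151, -221) + 29050) = 1/(((-221)**2 + 79*(-221) + 79*(-151) - 221*(-151)) + 29050) = 1/((48841 - 17459 - 11929 + 33371) + 29050) = 1/(52824 + 29050) = 1/81874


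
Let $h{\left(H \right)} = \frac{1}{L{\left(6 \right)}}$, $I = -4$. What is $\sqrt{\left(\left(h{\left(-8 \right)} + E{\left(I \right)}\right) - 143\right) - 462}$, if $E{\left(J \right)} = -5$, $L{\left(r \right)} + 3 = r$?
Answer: $\frac{i \sqrt{5487}}{3} \approx 24.691 i$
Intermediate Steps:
$L{\left(r \right)} = -3 + r$
$h{\left(H \right)} = \frac{1}{3}$ ($h{\left(H \right)} = \frac{1}{-3 + 6} = \frac{1}{3}$)
$\sqrt{\left(\left(h{\left(-8 \right)} + E{\left(I \right)}\right) - 143\right) - 462} = \sqrt{\left(\left(\frac{1}{3} - 5\right) - 143\right) - 462} = \sqrt{\left(- \frac{14}{3} - 143\right) - 462} = \sqrt{- \frac{443}{3} - 462} = \sqrt{- \frac{1829}{3}} = \frac{i \sqrt{5487}}{3}$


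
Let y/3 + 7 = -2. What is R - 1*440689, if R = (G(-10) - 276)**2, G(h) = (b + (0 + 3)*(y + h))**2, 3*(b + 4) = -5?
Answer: 14368144447/81 ≈ 1.7738e+8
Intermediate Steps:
b = -17/3 (b = -4 + (1/3)*(-5) = -4 - 5/3 = -17/3 ≈ -5.6667)
y = -27 (y = -21 + 3*(-2) = -21 - 6 = -27)
G(h) = (-260/3 + 3*h)**2 (G(h) = (-17/3 + (0 + 3)*(-27 + h))**2 = (-17/3 + 3*(-27 + h))**2 = (-17/3 + (-81 + 3*h))**2 = (-260/3 + 3*h)**2)
R = 14403840256/81 (R = ((-260 + 9*(-10))**2/9 - 276)**2 = ((-260 - 90)**2/9 - 276)**2 = ((1/9)*(-350)**2 - 276)**2 = ((1/9)*122500 - 276)**2 = (122500/9 - 276)**2 = (120016/9)**2 = 14403840256/81 ≈ 1.7783e+8)
R - 1*440689 = 14403840256/81 - 1*440689 = 14403840256/81 - 440689 = 14368144447/81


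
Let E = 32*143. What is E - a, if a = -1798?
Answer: 6374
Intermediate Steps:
E = 4576
E - a = 4576 - 1*(-1798) = 4576 + 1798 = 6374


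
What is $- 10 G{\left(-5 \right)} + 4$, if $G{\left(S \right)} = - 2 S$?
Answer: $-96$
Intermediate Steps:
$- 10 G{\left(-5 \right)} + 4 = - 10 \left(\left(-2\right) \left(-5\right)\right) + 4 = \left(-10\right) 10 + 4 = -100 + 4 = -96$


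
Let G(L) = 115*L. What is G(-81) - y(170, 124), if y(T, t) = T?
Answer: -9485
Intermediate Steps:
G(-81) - y(170, 124) = 115*(-81) - 1*170 = -9315 - 170 = -9485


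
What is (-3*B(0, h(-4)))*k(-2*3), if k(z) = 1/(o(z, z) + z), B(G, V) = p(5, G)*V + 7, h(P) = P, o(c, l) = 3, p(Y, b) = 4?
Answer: -9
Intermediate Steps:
B(G, V) = 7 + 4*V (B(G, V) = 4*V + 7 = 7 + 4*V)
k(z) = 1/(3 + z)
(-3*B(0, h(-4)))*k(-2*3) = (-3*(7 + 4*(-4)))/(3 - 2*3) = (-3*(7 - 16))/(3 - 6) = -3*(-9)/(-3) = 27*(-⅓) = -9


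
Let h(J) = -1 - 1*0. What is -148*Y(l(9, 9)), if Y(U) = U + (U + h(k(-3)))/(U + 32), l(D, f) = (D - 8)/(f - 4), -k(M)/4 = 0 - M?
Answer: -20868/805 ≈ -25.923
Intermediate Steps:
k(M) = 4*M (k(M) = -4*(0 - M) = -(-4)*M = 4*M)
h(J) = -1 (h(J) = -1 + 0 = -1)
l(D, f) = (-8 + D)/(-4 + f)
Y(U) = U + (-1 + U)/(32 + U) (Y(U) = U + (U - 1)/(U + 32) = U + (-1 + U)/(32 + U))
-148*Y(l(9, 9)) = -148*(-1 + ((-8 + 9)/(-4 + 9))² + 33*((-8 + 9)/(-4 + 9)))/(32 + (-8 + 9)/(-4 + 9)) = -148*(-1 + (1/5)² + 33*(1/5))/(32 + 1/5) = -148*(-1 + ((⅕)*1)² + 33*((⅕)*1))/(32 + (⅕)*1) = -148*(-1 + (⅕)² + 33*(⅕))/(32 + ⅕) = -148*(-1 + 1/25 + 33/5)/161/5 = -740*141/(161*25) = -148*141/805 = -20868/805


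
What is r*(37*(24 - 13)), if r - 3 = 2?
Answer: 2035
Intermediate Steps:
r = 5 (r = 3 + 2 = 5)
r*(37*(24 - 13)) = 5*(37*(24 - 13)) = 5*(37*11) = 5*407 = 2035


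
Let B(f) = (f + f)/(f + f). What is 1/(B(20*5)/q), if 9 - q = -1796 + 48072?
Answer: -46267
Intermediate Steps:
q = -46267 (q = 9 - (-1796 + 48072) = 9 - 1*46276 = 9 - 46276 = -46267)
B(f) = 1 (B(f) = (2*f)/((2*f)) = (2*f)*(1/(2*f)) = 1)
1/(B(20*5)/q) = 1/(1/(-46267)) = 1/(1*(-1/46267)) = 1/(-1/46267) = -46267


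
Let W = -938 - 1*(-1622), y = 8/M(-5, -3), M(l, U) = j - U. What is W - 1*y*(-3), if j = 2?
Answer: 3444/5 ≈ 688.80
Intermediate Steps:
M(l, U) = 2 - U
y = 8/5 (y = 8/(2 - 1*(-3)) = 8/(2 + 3) = 8/5 ≈ 1.6000)
W = 684 (W = -938 + 1622 = 684)
W - 1*y*(-3) = 684 - 1*(8/5)*(-3) = 684 - 8*(-3)/5 = 684 - 1*(-24/5) = 684 + 24/5 = 3444/5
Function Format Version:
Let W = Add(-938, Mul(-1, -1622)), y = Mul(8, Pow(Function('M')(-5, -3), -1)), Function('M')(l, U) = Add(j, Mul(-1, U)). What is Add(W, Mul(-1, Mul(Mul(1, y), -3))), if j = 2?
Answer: Rational(3444, 5) ≈ 688.80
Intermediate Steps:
Function('M')(l, U) = Add(2, Mul(-1, U))
y = Rational(8, 5) (y = Mul(8, Pow(Add(2, Mul(-1, -3)), -1)) = Mul(8, Pow(Add(2, 3), -1)) = Mul(8, Pow(5, -1)) = Mul(8, Rational(1, 5)) = Rational(8, 5) ≈ 1.6000)
W = 684 (W = Add(-938, 1622) = 684)
Add(W, Mul(-1, Mul(Mul(1, y), -3))) = Add(684, Mul(-1, Mul(Mul(1, Rational(8, 5)), -3))) = Add(684, Mul(-1, Mul(Rational(8, 5), -3))) = Add(684, Mul(-1, Rational(-24, 5))) = Add(684, Rational(24, 5)) = Rational(3444, 5)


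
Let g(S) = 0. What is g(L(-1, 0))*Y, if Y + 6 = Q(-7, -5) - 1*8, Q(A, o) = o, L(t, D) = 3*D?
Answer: 0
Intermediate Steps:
Y = -19 (Y = -6 + (-5 - 1*8) = -6 + (-5 - 8) = -6 - 13 = -19)
g(L(-1, 0))*Y = 0*(-19) = 0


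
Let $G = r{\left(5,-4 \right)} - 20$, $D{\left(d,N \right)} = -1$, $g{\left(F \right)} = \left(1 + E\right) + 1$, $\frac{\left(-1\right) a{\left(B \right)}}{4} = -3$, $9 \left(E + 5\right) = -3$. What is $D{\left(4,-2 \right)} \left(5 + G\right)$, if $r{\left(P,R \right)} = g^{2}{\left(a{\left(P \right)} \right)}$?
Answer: $\frac{35}{9} \approx 3.8889$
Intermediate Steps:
$E = - \frac{16}{3}$ ($E = -5 + \frac{1}{9} \left(-3\right) = -5 - \frac{1}{3} = - \frac{16}{3} \approx -5.3333$)
$a{\left(B \right)} = 12$ ($a{\left(B \right)} = \left(-4\right) \left(-3\right) = 12$)
$g{\left(F \right)} = - \frac{10}{3}$ ($g{\left(F \right)} = \left(1 - \frac{16}{3}\right) + 1 = - \frac{13}{3} + 1 = - \frac{10}{3}$)
$r{\left(P,R \right)} = \frac{100}{9}$ ($r{\left(P,R \right)} = \left(- \frac{10}{3}\right)^{2} = \frac{100}{9}$)
$G = - \frac{80}{9}$ ($G = \frac{100}{9} - 20 = - \frac{80}{9} \approx -8.8889$)
$D{\left(4,-2 \right)} \left(5 + G\right) = - (5 - \frac{80}{9}) = \left(-1\right) \left(- \frac{35}{9}\right) = \frac{35}{9}$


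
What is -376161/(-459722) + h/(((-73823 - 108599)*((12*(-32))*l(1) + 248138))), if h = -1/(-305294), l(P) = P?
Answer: 2595134836184066485535/3171622196772689137192 ≈ 0.81824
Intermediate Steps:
h = 1/305294 (h = -1*(-1/305294) = 1/305294 ≈ 3.2755e-6)
-376161/(-459722) + h/(((-73823 - 108599)*((12*(-32))*l(1) + 248138))) = -376161/(-459722) + 1/(305294*(((-73823 - 108599)*((12*(-32))*1 + 248138)))) = -376161*(-1/459722) + 1/(305294*((-182422*(-384*1 + 248138)))) = 376161/459722 + 1/(305294*((-182422*(-384 + 248138)))) = 376161/459722 + 1/(305294*((-182422*247754))) = 376161/459722 + (1/305294)/(-45195780188) = 376161/459722 + (1/305294)*(-1/45195780188) = 376161/459722 - 1/13798000516715272 = 2595134836184066485535/3171622196772689137192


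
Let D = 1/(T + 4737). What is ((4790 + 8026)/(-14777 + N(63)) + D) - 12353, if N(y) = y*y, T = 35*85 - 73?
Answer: -127498766344/10320289 ≈ -12354.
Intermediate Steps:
T = 2902 (T = 2975 - 73 = 2902)
N(y) = y²
D = 1/7639 (D = 1/(2902 + 4737) = 1/7639 ≈ 0.00013091)
((4790 + 8026)/(-14777 + N(63)) + D) - 12353 = ((4790 + 8026)/(-14777 + 63²) + 1/7639) - 12353 = (12816/(-14777 + 3969) + 1/7639) - 12353 = (12816/(-10808) + 1/7639) - 12353 = (12816*(-1/10808) + 1/7639) - 12353 = (-1602/1351 + 1/7639) - 12353 = -12236327/10320289 - 12353 = -127498766344/10320289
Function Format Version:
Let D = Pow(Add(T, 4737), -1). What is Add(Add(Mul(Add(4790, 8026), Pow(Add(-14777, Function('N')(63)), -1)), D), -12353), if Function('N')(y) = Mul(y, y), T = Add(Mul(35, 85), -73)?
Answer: Rational(-127498766344, 10320289) ≈ -12354.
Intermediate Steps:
T = 2902 (T = Add(2975, -73) = 2902)
Function('N')(y) = Pow(y, 2)
D = Rational(1, 7639) (D = Pow(Add(2902, 4737), -1) = Pow(7639, -1) = Rational(1, 7639) ≈ 0.00013091)
Add(Add(Mul(Add(4790, 8026), Pow(Add(-14777, Function('N')(63)), -1)), D), -12353) = Add(Add(Mul(Add(4790, 8026), Pow(Add(-14777, Pow(63, 2)), -1)), Rational(1, 7639)), -12353) = Add(Add(Mul(12816, Pow(Add(-14777, 3969), -1)), Rational(1, 7639)), -12353) = Add(Add(Mul(12816, Pow(-10808, -1)), Rational(1, 7639)), -12353) = Add(Add(Mul(12816, Rational(-1, 10808)), Rational(1, 7639)), -12353) = Add(Add(Rational(-1602, 1351), Rational(1, 7639)), -12353) = Add(Rational(-12236327, 10320289), -12353) = Rational(-127498766344, 10320289)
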